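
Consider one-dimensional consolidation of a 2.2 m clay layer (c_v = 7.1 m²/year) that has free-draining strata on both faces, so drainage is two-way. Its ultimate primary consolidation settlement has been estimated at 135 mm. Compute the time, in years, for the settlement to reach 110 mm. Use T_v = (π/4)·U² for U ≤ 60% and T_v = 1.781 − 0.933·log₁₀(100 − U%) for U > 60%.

t ≈ 0.102 years

Drainage path length: H_d = H/2 = 1.1 m (double drainage).
U = S(t)/S_ult = 110/135 = 0.8148.
U > 60%: T_v = 1.781 − 0.933·log₁₀(100 − 81.481) = 0.59832.
t = T_v·H_d²/c_v = 0.59832×1.1²/7.1 = 0.102 years.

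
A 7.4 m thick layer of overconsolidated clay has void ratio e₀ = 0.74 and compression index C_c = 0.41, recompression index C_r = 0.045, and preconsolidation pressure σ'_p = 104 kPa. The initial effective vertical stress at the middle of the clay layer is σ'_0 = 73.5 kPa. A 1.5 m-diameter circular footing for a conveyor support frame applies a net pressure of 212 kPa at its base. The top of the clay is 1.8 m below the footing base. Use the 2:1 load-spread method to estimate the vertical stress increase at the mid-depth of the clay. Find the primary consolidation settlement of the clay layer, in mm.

S_c ≈ 10.3 mm

Mid-depth of clay below the footing base: z = 1.8 + 7.4/2 = 5.5 m.
Stress increase at mid-clay by the 2:1 spreading method:
Δσ ≈ qD²/(D+z)² = 212×1.5²/(1.5+5.5)² = 9.7347 kPa
Final effective stress: σ'_f = 73.5 + 9.7347 = 83.235 kPa.
σ'_f = 83.235 ≤ σ'_p = 104 kPa, so the clay remains overconsolidated and only the recompression index applies:
S_c = C_r·H/(1+e₀)·log₁₀(σ'_f/σ'_0) = 0.045×7.4/1.74×log₁₀(83.235/73.5)
    = 0.19138 × 0.054019 = 0.01034 m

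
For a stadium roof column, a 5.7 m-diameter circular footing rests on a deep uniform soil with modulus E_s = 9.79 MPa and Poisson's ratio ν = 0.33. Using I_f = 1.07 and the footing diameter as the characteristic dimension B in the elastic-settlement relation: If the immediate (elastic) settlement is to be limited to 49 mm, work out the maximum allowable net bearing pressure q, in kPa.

E_s = 9.79 MPa = 9790 kPa.
S_e = q·B·(1−ν²)/E_s · I_f  ⇒  q = S_e·E_s / (B·(1−ν²)·I_f).
q = 0.049 × 9790 / (5.7 × 0.8911 × 1.07) = 88.27 kPa

q ≈ 88.3 kPa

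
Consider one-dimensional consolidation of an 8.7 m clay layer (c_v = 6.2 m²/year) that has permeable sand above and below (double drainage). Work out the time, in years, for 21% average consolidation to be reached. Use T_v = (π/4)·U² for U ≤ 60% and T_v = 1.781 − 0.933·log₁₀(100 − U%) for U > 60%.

t ≈ 0.106 years

Drainage path length: H_d = H/2 = 4.35 m (double drainage).
U ≤ 60%: T_v = (π/4)·U² = (π/4)×0.21² = 0.034636.
t = T_v·H_d²/c_v = 0.034636×4.35²/6.2 = 0.1057 years.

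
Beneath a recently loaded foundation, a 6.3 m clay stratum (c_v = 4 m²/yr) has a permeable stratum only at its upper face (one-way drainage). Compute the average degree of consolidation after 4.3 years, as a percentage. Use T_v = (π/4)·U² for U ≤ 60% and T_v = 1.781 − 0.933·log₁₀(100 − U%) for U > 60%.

U ≈ 72.2 %

Drainage path length: H_d = H = 6.3 m (single drainage).
T_v = c_v·t/H_d² = 4×4.3/6.3² = 0.43336.
T_v = 0.43336 corresponds to the U > 60% branch:
U = 1 − 10^((1.781 − T_v)/0.933)/100 = 0.7218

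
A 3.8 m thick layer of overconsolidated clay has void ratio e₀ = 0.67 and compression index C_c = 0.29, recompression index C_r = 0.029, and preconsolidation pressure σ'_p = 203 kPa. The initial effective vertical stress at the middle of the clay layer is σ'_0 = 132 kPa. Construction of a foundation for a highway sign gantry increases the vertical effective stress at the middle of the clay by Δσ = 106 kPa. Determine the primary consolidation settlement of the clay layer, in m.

S_c ≈ 0.0579 m

Final effective stress: σ'_f = 132 + 106 = 238 kPa.
σ'_f = 238 > σ'_p = 203 kPa, so the stress path crosses the preconsolidation pressure — recompression up to σ'_p, then virgin compression beyond:
S_c = H/(1+e₀)·[C_r·log₁₀(σ'_p/σ'_0) + C_c·log₁₀(σ'_f/σ'_p)]
    = 3.8/1.67 × [0.029×log₁₀(203/132) + 0.29×log₁₀(238/203)]
    = 2.2754 × [0.0054207 + 0.020033] = 0.05792 m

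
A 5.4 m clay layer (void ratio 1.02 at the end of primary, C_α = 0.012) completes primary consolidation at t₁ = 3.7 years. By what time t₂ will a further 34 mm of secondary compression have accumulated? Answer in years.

S_s = C_α·H/(1+e_p)·log₁₀(t₂/t₁) ⇒ log₁₀(t₂/t₁) = S_s·(1+e_p)/(C_α·H).
log₁₀(t₂/t₁) = 0.034 × (1+1.02) / (0.012×5.4) = 1.06
t₂ = t₁ × 10^1.06 = 3.7 × 11.48 = 42.47 years

t₂ ≈ 42.5 years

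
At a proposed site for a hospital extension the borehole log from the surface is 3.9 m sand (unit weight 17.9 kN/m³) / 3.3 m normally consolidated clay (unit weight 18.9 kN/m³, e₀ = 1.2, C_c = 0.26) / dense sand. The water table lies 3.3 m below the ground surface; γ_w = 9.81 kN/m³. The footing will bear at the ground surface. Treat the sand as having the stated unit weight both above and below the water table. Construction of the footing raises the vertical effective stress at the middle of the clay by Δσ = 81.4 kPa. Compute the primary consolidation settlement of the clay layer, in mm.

S_c ≈ 120 mm

Mid-depth of clay below the ground surface: z = 3.9 + 3.3/2 = 5.55 m.
Total vertical stress at mid-clay: σ_v = 17.9×3.9 + 18.9×1.65 = 100.99 kPa.
Pore pressure: u = 9.81×(5.55 − 3.3) = 22.073 kPa.
Initial effective stress: σ'_0 = σ_v − u = 100.99 − 22.073 = 78.917 kPa.
Final effective stress: σ'_f = σ'_0 + Δσ = 78.917 + 81.4 = 160.32 kPa.
Normally consolidated clay, so the full stress increment lies on the virgin compression line:
S_c = C_c·H/(1+e₀)·log₁₀(σ'_f/σ'_0) = 0.26×3.3/(1+1.2)×log₁₀(160.32/78.917)
    = 0.39 × 0.30782 = 0.12 m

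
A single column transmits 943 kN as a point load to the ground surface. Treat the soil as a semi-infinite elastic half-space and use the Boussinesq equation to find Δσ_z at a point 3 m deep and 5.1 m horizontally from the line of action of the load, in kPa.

Δσ_z ≈ 1.68 kPa

Boussinesq vertical stress below a point load on an elastic half-space:
Δσ_z = 3P/(2πz²) · [1 + (r/z)²]^(−5/2)
r/z = 5.1/3 = 1.7; [1+(r/z)²]^(−5/2) = 0.033506.
Δσ_z = 3×943/(2π×3²) × 0.033506 = 50.028 × 0.033506 = 1.676 kPa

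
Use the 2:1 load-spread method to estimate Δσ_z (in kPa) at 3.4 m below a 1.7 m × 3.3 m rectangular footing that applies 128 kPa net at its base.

By the 2:1 method the load spreads at 1 horizontal : 2 vertical, so at depth z the loaded area has grown by z in each plan dimension:
Δσ = qBL/((B+z)(L+z)) = 128×1.7×3.3/((1.7+3.4)(3.3+3.4)) = 21.015 kPa

Δσ_z ≈ 21 kPa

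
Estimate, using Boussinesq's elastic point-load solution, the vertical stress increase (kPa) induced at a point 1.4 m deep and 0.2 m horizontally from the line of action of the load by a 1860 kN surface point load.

Δσ_z ≈ 431 kPa

Boussinesq vertical stress below a point load on an elastic half-space:
Δσ_z = 3P/(2πz²) · [1 + (r/z)²]^(−5/2)
r/z = 0.2/1.4 = 0.14286; [1+(r/z)²]^(−5/2) = 0.95075.
Δσ_z = 3×1860/(2π×1.4²) × 0.95075 = 453.1 × 0.95075 = 430.8 kPa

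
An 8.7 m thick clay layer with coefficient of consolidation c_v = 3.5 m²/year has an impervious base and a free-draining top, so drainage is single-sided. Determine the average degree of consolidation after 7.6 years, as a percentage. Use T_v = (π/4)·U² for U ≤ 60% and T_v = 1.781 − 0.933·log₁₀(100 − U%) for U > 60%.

Drainage path length: H_d = H = 8.7 m (single drainage).
T_v = c_v·t/H_d² = 3.5×7.6/8.7² = 0.35143.
T_v = 0.35143 corresponds to the U > 60% branch:
U = 1 − 10^((1.781 − T_v)/0.933)/100 = 0.6594

U ≈ 65.9 %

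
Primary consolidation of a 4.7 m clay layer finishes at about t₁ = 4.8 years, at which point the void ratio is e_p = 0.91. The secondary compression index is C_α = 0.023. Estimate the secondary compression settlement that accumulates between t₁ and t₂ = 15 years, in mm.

Secondary compression: S_s = C_α·H/(1+e_p)·log₁₀(t₂/t₁)
S_s = 0.023×4.7/(1+0.91)×log₁₀(15/4.8)
    = 0.0566 × 0.4949 = 0.02801 m

S_s ≈ 28 mm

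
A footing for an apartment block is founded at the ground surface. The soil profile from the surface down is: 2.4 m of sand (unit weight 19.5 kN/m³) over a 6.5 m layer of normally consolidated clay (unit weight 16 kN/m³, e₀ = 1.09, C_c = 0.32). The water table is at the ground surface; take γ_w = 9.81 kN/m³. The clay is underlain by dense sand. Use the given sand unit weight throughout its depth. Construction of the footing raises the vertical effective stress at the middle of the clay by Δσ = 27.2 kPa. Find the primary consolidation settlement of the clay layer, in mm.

Mid-depth of clay below the ground surface: z = 2.4 + 6.5/2 = 5.65 m.
Total vertical stress at mid-clay: σ_v = 19.5×2.4 + 16×3.25 = 98.8 kPa.
Pore pressure: u = 9.81×(5.65 − 0) = 55.427 kPa.
Initial effective stress: σ'_0 = σ_v − u = 98.8 − 55.427 = 43.373 kPa.
Final effective stress: σ'_f = σ'_0 + Δσ = 43.373 + 27.2 = 70.573 kPa.
Normally consolidated clay, so the full stress increment lies on the virgin compression line:
S_c = C_c·H/(1+e₀)·log₁₀(σ'_f/σ'_0) = 0.32×6.5/(1+1.09)×log₁₀(70.573/43.373)
    = 0.99522 × 0.21142 = 0.2104 m

S_c ≈ 210 mm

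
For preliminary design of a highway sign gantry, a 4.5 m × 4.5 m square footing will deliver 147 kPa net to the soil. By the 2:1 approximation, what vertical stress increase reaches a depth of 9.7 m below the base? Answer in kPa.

By the 2:1 method the load spreads at 1 horizontal : 2 vertical, so at depth z the loaded area has grown by z in each plan dimension:
Δσ = qBL/((B+z)(L+z)) = 147×4.5×4.5/((4.5+9.7)(4.5+9.7)) = 14.763 kPa

Δσ_z ≈ 14.8 kPa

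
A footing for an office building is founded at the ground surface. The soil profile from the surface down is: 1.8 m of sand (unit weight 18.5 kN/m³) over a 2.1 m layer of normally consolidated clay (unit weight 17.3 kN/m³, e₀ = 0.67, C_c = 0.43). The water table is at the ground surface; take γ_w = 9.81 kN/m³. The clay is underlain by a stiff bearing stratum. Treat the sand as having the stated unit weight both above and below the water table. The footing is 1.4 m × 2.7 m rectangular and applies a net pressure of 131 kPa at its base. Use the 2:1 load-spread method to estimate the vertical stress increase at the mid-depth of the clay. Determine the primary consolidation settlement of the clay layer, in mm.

Mid-depth of clay below the ground surface: z = 1.8 + 2.1/2 = 2.85 m.
Total vertical stress at mid-clay: σ_v = 18.5×1.8 + 17.3×1.05 = 51.465 kPa.
Pore pressure: u = 9.81×(2.85 − 0) = 27.959 kPa.
Initial effective stress: σ'_0 = σ_v − u = 51.465 − 27.959 = 23.506 kPa.
Stress increase at mid-clay by the 2:1 spreading method:
Δσ = qBL/((B+z)(L+z)) = 131×1.4×2.7/((1.4+2.85)(2.7+2.85)) = 20.993 kPa
Final effective stress: σ'_f = σ'_0 + Δσ = 23.506 + 20.993 = 44.499 kPa.
Normally consolidated clay, so the full stress increment lies on the virgin compression line:
S_c = C_c·H/(1+e₀)·log₁₀(σ'_f/σ'_0) = 0.43×2.1/(1+0.67)×log₁₀(44.499/23.506)
    = 0.54072 × 0.27717 = 0.1499 m

S_c ≈ 150 mm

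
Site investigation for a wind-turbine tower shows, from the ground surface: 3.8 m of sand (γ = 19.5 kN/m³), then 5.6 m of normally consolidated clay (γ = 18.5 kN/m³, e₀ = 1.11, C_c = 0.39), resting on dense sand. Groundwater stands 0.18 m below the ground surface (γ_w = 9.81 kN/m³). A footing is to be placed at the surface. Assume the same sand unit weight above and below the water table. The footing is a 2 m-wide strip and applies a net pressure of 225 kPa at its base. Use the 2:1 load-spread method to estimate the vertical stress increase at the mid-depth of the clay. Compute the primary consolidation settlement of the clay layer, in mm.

S_c ≈ 272 mm

Mid-depth of clay below the ground surface: z = 3.8 + 5.6/2 = 6.6 m.
Total vertical stress at mid-clay: σ_v = 19.5×3.8 + 18.5×2.8 = 125.9 kPa.
Pore pressure: u = 9.81×(6.6 − 0.18) = 62.98 kPa.
Initial effective stress: σ'_0 = σ_v − u = 125.9 − 62.98 = 62.92 kPa.
Stress increase at mid-clay by the 2:1 spreading method:
Δσ = qB/(B+z) = 225×2/(2+6.6) = 52.326 kPa
Final effective stress: σ'_f = σ'_0 + Δσ = 62.92 + 52.326 = 115.25 kPa.
Normally consolidated clay, so the full stress increment lies on the virgin compression line:
S_c = C_c·H/(1+e₀)·log₁₀(σ'_f/σ'_0) = 0.39×5.6/(1+1.11)×log₁₀(115.25/62.92)
    = 1.0351 × 0.26285 = 0.2721 m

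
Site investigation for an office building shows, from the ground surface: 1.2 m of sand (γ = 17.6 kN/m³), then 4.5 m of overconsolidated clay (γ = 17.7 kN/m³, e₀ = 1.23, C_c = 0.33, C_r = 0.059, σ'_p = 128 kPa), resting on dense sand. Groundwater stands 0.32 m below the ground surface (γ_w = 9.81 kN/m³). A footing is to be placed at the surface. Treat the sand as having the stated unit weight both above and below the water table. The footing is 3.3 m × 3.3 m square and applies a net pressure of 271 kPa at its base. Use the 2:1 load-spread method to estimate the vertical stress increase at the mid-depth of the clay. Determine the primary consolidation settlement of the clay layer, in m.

S_c ≈ 0.0592 m

Mid-depth of clay below the ground surface: z = 1.2 + 4.5/2 = 3.45 m.
Total vertical stress at mid-clay: σ_v = 17.6×1.2 + 17.7×2.25 = 60.945 kPa.
Pore pressure: u = 9.81×(3.45 − 0.32) = 30.705 kPa.
Initial effective stress: σ'_0 = σ_v − u = 60.945 − 30.705 = 30.24 kPa.
Stress increase at mid-clay by the 2:1 spreading method:
Δσ = qBL/((B+z)(L+z)) = 271×3.3×3.3/((3.3+3.45)(3.3+3.45)) = 64.772 kPa
Final effective stress: σ'_f = 30.24 + 64.772 = 95.012 kPa.
σ'_f = 95.012 ≤ σ'_p = 128 kPa, so the clay remains overconsolidated and only the recompression index applies:
S_c = C_r·H/(1+e₀)·log₁₀(σ'_f/σ'_0) = 0.059×4.5/2.23×log₁₀(95.012/30.24)
    = 0.11906 × 0.4972 = 0.05919 m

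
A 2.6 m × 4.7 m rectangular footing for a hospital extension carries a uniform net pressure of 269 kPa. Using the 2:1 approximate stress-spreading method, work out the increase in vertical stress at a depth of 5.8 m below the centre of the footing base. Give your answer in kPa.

Δσ_z ≈ 37.3 kPa

By the 2:1 method the load spreads at 1 horizontal : 2 vertical, so at depth z the loaded area has grown by z in each plan dimension:
Δσ = qBL/((B+z)(L+z)) = 269×2.6×4.7/((2.6+5.8)(4.7+5.8)) = 37.27 kPa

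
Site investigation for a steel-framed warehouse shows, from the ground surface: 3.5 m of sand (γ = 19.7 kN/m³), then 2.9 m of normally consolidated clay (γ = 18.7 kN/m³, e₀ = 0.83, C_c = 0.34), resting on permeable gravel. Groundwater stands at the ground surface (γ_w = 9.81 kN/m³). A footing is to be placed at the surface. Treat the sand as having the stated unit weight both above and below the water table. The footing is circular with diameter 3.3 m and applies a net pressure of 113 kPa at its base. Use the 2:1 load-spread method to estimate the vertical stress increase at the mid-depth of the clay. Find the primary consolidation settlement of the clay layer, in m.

S_c ≈ 0.0755 m

Mid-depth of clay below the ground surface: z = 3.5 + 2.9/2 = 4.95 m.
Total vertical stress at mid-clay: σ_v = 19.7×3.5 + 18.7×1.45 = 96.065 kPa.
Pore pressure: u = 9.81×(4.95 − 0) = 48.56 kPa.
Initial effective stress: σ'_0 = σ_v − u = 96.065 − 48.56 = 47.505 kPa.
Stress increase at mid-clay by the 2:1 spreading method:
Δσ ≈ qD²/(D+z)² = 113×3.3²/(3.3+4.95)² = 18.08 kPa
Final effective stress: σ'_f = σ'_0 + Δσ = 47.505 + 18.08 = 65.585 kPa.
Normally consolidated clay, so the full stress increment lies on the virgin compression line:
S_c = C_c·H/(1+e₀)·log₁₀(σ'_f/σ'_0) = 0.34×2.9/(1+0.83)×log₁₀(65.585/47.505)
    = 0.5388 × 0.14007 = 0.07547 m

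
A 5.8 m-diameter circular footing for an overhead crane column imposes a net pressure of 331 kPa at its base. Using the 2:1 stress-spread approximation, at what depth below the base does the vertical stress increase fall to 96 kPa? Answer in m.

2:1 spreading — at depth z the loaded area has grown by z in each plan dimension:
qD²/(D+z)² = Δσ_z ⇒ z = D(√(q/Δσ_z) − 1) = 5.8×(√(331/96) − 1) = 4.97 m

z ≈ 4.97 m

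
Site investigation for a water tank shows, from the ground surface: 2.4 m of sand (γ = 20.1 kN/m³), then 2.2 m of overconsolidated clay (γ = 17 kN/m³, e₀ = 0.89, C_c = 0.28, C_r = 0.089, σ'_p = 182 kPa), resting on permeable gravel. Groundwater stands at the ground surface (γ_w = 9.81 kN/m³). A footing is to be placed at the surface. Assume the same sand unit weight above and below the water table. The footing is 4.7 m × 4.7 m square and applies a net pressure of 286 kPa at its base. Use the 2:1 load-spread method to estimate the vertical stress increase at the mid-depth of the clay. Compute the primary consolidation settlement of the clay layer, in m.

S_c ≈ 0.061 m

Mid-depth of clay below the ground surface: z = 2.4 + 2.2/2 = 3.5 m.
Total vertical stress at mid-clay: σ_v = 20.1×2.4 + 17×1.1 = 66.94 kPa.
Pore pressure: u = 9.81×(3.5 − 0) = 34.335 kPa.
Initial effective stress: σ'_0 = σ_v − u = 66.94 − 34.335 = 32.605 kPa.
Stress increase at mid-clay by the 2:1 spreading method:
Δσ = qBL/((B+z)(L+z)) = 286×4.7×4.7/((4.7+3.5)(4.7+3.5)) = 93.958 kPa
Final effective stress: σ'_f = 32.605 + 93.958 = 126.56 kPa.
σ'_f = 126.56 ≤ σ'_p = 182 kPa, so the clay remains overconsolidated and only the recompression index applies:
S_c = C_r·H/(1+e₀)·log₁₀(σ'_f/σ'_0) = 0.089×2.2/1.89×log₁₀(126.56/32.605)
    = 0.1036 × 0.58901 = 0.06102 m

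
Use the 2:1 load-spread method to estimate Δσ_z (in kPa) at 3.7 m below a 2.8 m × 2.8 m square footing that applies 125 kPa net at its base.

Δσ_z ≈ 23.2 kPa

By the 2:1 method the load spreads at 1 horizontal : 2 vertical, so at depth z the loaded area has grown by z in each plan dimension:
Δσ = qBL/((B+z)(L+z)) = 125×2.8×2.8/((2.8+3.7)(2.8+3.7)) = 23.195 kPa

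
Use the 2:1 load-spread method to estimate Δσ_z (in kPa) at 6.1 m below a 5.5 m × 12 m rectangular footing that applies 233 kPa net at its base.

Δσ_z ≈ 73.2 kPa

By the 2:1 method the load spreads at 1 horizontal : 2 vertical, so at depth z the loaded area has grown by z in each plan dimension:
Δσ = qBL/((B+z)(L+z)) = 233×5.5×12/((5.5+6.1)(12+6.1)) = 73.243 kPa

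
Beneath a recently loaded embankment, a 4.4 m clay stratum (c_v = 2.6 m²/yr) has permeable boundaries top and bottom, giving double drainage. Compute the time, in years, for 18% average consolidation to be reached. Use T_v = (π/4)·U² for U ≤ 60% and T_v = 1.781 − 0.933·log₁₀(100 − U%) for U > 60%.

Drainage path length: H_d = H/2 = 2.2 m (double drainage).
U ≤ 60%: T_v = (π/4)·U² = (π/4)×0.18² = 0.025447.
t = T_v·H_d²/c_v = 0.025447×2.2²/2.6 = 0.04737 years.

t ≈ 0.0474 years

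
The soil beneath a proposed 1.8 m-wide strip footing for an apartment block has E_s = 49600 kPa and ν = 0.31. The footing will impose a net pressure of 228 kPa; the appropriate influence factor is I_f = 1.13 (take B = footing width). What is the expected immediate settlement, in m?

S_e ≈ 0.00845 m

Immediate (elastic) settlement: S_e = q·B·(1−ν²)/E_s · I_f.
S_e = 228 × 1.8 × (1 − 0.31²) / 49600 × 1.13
    = 228 × 1.8 × 0.9039 / 49600 × 1.13
    = 0.008451 m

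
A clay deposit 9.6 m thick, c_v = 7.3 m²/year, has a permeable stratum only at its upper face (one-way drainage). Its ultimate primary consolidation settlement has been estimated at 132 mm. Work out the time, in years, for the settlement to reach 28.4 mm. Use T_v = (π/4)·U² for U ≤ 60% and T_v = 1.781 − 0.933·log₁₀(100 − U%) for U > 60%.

t ≈ 0.459 years

Drainage path length: H_d = H = 9.6 m (single drainage).
U = S(t)/S_ult = 28.4/132 = 0.2152.
U ≤ 60%: T_v = (π/4)·U² = (π/4)×0.21515² = 0.036356.
t = T_v·H_d²/c_v = 0.036356×9.6²/7.3 = 0.459 years.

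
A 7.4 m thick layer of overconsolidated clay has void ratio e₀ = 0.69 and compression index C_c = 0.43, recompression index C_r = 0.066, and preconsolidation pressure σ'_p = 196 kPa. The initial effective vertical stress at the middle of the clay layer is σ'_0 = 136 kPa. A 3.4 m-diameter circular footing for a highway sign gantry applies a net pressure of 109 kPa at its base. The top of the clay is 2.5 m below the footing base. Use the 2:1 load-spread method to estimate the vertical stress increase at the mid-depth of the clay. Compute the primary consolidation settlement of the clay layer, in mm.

Mid-depth of clay below the footing base: z = 2.5 + 7.4/2 = 6.2 m.
Stress increase at mid-clay by the 2:1 spreading method:
Δσ ≈ qD²/(D+z)² = 109×3.4²/(3.4+6.2)² = 13.672 kPa
Final effective stress: σ'_f = 136 + 13.672 = 149.67 kPa.
σ'_f = 149.67 ≤ σ'_p = 196 kPa, so the clay remains overconsolidated and only the recompression index applies:
S_c = C_r·H/(1+e₀)·log₁₀(σ'_f/σ'_0) = 0.066×7.4/1.69×log₁₀(149.67/136)
    = 0.28899 × 0.041596 = 0.01202 m

S_c ≈ 12 mm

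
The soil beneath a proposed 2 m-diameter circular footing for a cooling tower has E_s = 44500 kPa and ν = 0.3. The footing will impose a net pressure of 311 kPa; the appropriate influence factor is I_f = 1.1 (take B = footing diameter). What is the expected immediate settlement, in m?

Immediate (elastic) settlement: S_e = q·B·(1−ν²)/E_s · I_f.
S_e = 311 × 2 × (1 − 0.3²) / 44500 × 1.1
    = 311 × 2 × 0.91 / 44500 × 1.1
    = 0.01399 m

S_e ≈ 0.014 m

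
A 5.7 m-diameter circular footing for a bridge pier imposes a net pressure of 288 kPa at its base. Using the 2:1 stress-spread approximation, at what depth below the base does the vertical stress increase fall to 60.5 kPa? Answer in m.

z ≈ 6.74 m

2:1 spreading — at depth z the loaded area has grown by z in each plan dimension:
qD²/(D+z)² = Δσ_z ⇒ z = D(√(q/Δσ_z) − 1) = 5.7×(√(288/60.5) − 1) = 6.736 m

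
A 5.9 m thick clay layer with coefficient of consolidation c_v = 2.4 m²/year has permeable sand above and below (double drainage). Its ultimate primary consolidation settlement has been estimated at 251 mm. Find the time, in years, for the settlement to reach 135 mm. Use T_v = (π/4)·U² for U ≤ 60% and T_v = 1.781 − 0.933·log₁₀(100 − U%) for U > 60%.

Drainage path length: H_d = H/2 = 2.95 m (double drainage).
U = S(t)/S_ult = 135/251 = 0.5378.
U ≤ 60%: T_v = (π/4)·U² = (π/4)×0.53785² = 0.2272.
t = T_v·H_d²/c_v = 0.2272×2.95²/2.4 = 0.8238 years.

t ≈ 0.824 years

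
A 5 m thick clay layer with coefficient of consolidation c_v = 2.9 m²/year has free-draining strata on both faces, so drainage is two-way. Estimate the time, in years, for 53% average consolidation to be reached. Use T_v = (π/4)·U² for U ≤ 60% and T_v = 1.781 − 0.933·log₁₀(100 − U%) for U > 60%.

Drainage path length: H_d = H/2 = 2.5 m (double drainage).
U ≤ 60%: T_v = (π/4)·U² = (π/4)×0.53² = 0.22062.
t = T_v·H_d²/c_v = 0.22062×2.5²/2.9 = 0.4755 years.

t ≈ 0.475 years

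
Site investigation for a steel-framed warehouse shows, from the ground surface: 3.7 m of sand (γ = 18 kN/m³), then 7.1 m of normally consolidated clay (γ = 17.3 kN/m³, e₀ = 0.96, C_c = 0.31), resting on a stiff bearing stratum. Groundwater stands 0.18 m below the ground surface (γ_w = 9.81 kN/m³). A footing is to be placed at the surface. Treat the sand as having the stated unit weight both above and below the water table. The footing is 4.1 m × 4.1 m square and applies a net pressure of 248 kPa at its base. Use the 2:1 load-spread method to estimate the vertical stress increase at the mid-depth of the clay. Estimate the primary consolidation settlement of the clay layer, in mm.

S_c ≈ 214 mm

Mid-depth of clay below the ground surface: z = 3.7 + 7.1/2 = 7.25 m.
Total vertical stress at mid-clay: σ_v = 18×3.7 + 17.3×3.55 = 128.02 kPa.
Pore pressure: u = 9.81×(7.25 − 0.18) = 69.357 kPa.
Initial effective stress: σ'_0 = σ_v − u = 128.02 − 69.357 = 58.663 kPa.
Stress increase at mid-clay by the 2:1 spreading method:
Δσ = qBL/((B+z)(L+z)) = 248×4.1×4.1/((4.1+7.25)(4.1+7.25)) = 32.361 kPa
Final effective stress: σ'_f = σ'_0 + Δσ = 58.663 + 32.361 = 91.024 kPa.
Normally consolidated clay, so the full stress increment lies on the virgin compression line:
S_c = C_c·H/(1+e₀)·log₁₀(σ'_f/σ'_0) = 0.31×7.1/(1+0.96)×log₁₀(91.024/58.663)
    = 1.123 × 0.19079 = 0.2143 m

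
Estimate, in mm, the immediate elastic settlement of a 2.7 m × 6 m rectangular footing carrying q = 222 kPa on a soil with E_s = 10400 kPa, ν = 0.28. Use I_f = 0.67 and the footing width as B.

S_e ≈ 35.6 mm

Immediate (elastic) settlement: S_e = q·B·(1−ν²)/E_s · I_f.
S_e = 222 × 2.7 × (1 − 0.28²) / 10400 × 0.67
    = 222 × 2.7 × 0.9216 / 10400 × 0.67
    = 0.03559 m = 35.59 mm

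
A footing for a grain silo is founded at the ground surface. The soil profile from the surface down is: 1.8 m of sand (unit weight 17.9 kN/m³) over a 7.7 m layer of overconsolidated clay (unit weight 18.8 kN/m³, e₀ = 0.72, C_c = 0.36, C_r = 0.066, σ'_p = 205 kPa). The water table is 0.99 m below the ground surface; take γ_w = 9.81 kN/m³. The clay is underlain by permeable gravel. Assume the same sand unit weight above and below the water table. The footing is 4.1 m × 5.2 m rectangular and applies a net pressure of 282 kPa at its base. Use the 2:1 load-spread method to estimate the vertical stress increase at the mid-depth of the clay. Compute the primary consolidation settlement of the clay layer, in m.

S_c ≈ 0.0867 m

Mid-depth of clay below the ground surface: z = 1.8 + 7.7/2 = 5.65 m.
Total vertical stress at mid-clay: σ_v = 17.9×1.8 + 18.8×3.85 = 104.6 kPa.
Pore pressure: u = 9.81×(5.65 − 0.99) = 45.715 kPa.
Initial effective stress: σ'_0 = σ_v − u = 104.6 − 45.715 = 58.885 kPa.
Stress increase at mid-clay by the 2:1 spreading method:
Δσ = qBL/((B+z)(L+z)) = 282×4.1×5.2/((4.1+5.65)(5.2+5.65)) = 56.833 kPa
Final effective stress: σ'_f = 58.885 + 56.833 = 115.72 kPa.
σ'_f = 115.72 ≤ σ'_p = 205 kPa, so the clay remains overconsolidated and only the recompression index applies:
S_c = C_r·H/(1+e₀)·log₁₀(σ'_f/σ'_0) = 0.066×7.7/1.72×log₁₀(115.72/58.885)
    = 0.29546 × 0.2934 = 0.08669 m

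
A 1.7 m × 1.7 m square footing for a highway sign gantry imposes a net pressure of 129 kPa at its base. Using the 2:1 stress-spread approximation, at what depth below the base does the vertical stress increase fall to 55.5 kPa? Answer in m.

2:1 spreading — at depth z the loaded area has grown by z in each plan dimension:
qB²/(B+z)² = Δσ_z ⇒ z = B(√(q/Δσ_z) − 1) = 1.7×(√(129/55.5) − 1) = 0.8918 m

z ≈ 0.892 m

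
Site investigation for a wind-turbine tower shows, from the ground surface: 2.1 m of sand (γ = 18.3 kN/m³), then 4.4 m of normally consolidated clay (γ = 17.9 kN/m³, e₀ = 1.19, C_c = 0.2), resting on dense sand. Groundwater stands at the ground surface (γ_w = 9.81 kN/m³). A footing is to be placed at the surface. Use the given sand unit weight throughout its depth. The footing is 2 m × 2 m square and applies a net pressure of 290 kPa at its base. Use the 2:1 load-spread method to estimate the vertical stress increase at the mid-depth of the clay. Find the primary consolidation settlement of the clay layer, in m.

Mid-depth of clay below the ground surface: z = 2.1 + 4.4/2 = 4.3 m.
Total vertical stress at mid-clay: σ_v = 18.3×2.1 + 17.9×2.2 = 77.81 kPa.
Pore pressure: u = 9.81×(4.3 − 0) = 42.183 kPa.
Initial effective stress: σ'_0 = σ_v − u = 77.81 − 42.183 = 35.627 kPa.
Stress increase at mid-clay by the 2:1 spreading method:
Δσ = qBL/((B+z)(L+z)) = 290×2×2/((2+4.3)(2+4.3)) = 29.227 kPa
Final effective stress: σ'_f = σ'_0 + Δσ = 35.627 + 29.227 = 64.854 kPa.
Normally consolidated clay, so the full stress increment lies on the virgin compression line:
S_c = C_c·H/(1+e₀)·log₁₀(σ'_f/σ'_0) = 0.2×4.4/(1+1.19)×log₁₀(64.854/35.627)
    = 0.40183 × 0.26016 = 0.1045 m

S_c ≈ 0.105 m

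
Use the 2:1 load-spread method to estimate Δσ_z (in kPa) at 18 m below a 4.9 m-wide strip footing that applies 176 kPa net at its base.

Δσ_z ≈ 37.7 kPa

By the 2:1 method the load spreads at 1 horizontal : 2 vertical, so at depth z the loaded area has grown by z in each plan dimension:
Δσ = qB/(B+z) = 176×4.9/(4.9+18) = 37.659 kPa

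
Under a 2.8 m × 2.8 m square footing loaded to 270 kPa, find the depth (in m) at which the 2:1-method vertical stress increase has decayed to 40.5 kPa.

2:1 spreading — at depth z the loaded area has grown by z in each plan dimension:
qB²/(B+z)² = Δσ_z ⇒ z = B(√(q/Δσ_z) − 1) = 2.8×(√(270/40.5) − 1) = 4.43 m

z ≈ 4.43 m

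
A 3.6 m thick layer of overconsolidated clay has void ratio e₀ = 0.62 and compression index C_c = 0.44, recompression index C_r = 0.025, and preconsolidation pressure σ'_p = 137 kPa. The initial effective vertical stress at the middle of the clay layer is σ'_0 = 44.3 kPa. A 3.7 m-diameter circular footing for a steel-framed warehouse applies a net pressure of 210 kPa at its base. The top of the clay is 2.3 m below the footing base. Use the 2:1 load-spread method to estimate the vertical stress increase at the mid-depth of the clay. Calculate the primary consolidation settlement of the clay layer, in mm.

S_c ≈ 17.5 mm

Mid-depth of clay below the footing base: z = 2.3 + 3.6/2 = 4.1 m.
Stress increase at mid-clay by the 2:1 spreading method:
Δσ ≈ qD²/(D+z)² = 210×3.7²/(3.7+4.1)² = 47.253 kPa
Final effective stress: σ'_f = 44.3 + 47.253 = 91.553 kPa.
σ'_f = 91.553 ≤ σ'_p = 137 kPa, so the clay remains overconsolidated and only the recompression index applies:
S_c = C_r·H/(1+e₀)·log₁₀(σ'_f/σ'_0) = 0.025×3.6/1.62×log₁₀(91.553/44.3)
    = 0.055555 × 0.31527 = 0.01751 m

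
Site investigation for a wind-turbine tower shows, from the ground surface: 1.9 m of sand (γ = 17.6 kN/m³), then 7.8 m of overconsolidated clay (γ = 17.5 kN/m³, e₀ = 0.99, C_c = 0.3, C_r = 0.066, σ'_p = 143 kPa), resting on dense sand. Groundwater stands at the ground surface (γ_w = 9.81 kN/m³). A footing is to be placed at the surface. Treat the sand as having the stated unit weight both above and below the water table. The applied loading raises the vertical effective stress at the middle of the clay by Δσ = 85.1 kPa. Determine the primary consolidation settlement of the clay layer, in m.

S_c ≈ 0.12 m

Mid-depth of clay below the ground surface: z = 1.9 + 7.8/2 = 5.8 m.
Total vertical stress at mid-clay: σ_v = 17.6×1.9 + 17.5×3.9 = 101.69 kPa.
Pore pressure: u = 9.81×(5.8 − 0) = 56.898 kPa.
Initial effective stress: σ'_0 = σ_v − u = 101.69 − 56.898 = 44.792 kPa.
Final effective stress: σ'_f = 44.792 + 85.1 = 129.89 kPa.
σ'_f = 129.89 ≤ σ'_p = 143 kPa, so the clay remains overconsolidated and only the recompression index applies:
S_c = C_r·H/(1+e₀)·log₁₀(σ'_f/σ'_0) = 0.066×7.8/1.99×log₁₀(129.89/44.792)
    = 0.25869 × 0.46238 = 0.1196 m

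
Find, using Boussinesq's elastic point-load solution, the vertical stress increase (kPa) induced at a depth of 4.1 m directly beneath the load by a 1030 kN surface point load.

Boussinesq vertical stress below a point load on an elastic half-space:
Δσ_z = 3P/(2πz²) · [1 + (r/z)²]^(−5/2)
r/z = 0/4.1 = 0; [1+(r/z)²]^(−5/2) = 1.
Δσ_z = 3×1030/(2π×4.1²) × 1 = 29.256 × 1 = 29.26 kPa

Δσ_z ≈ 29.3 kPa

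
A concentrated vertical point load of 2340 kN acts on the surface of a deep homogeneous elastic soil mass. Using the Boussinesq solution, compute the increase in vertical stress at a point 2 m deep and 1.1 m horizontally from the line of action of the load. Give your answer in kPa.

Boussinesq vertical stress below a point load on an elastic half-space:
Δσ_z = 3P/(2πz²) · [1 + (r/z)²]^(−5/2)
r/z = 1.1/2 = 0.55; [1+(r/z)²]^(−5/2) = 0.51648.
Δσ_z = 3×2340/(2π×2²) × 0.51648 = 279.32 × 0.51648 = 144.3 kPa

Δσ_z ≈ 144 kPa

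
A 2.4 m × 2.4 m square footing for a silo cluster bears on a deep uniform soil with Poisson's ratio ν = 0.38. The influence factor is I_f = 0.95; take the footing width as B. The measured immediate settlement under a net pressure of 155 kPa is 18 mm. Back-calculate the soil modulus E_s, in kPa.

E_s ≈ 16800 kPa

S_e = q·B·(1−ν²)/E_s · I_f  ⇒  E_s = q·B·(1−ν²)·I_f / S_e.
E_s = 155 × 2.4 × 0.8556 × 0.95 / 0.018 = 16800 kPa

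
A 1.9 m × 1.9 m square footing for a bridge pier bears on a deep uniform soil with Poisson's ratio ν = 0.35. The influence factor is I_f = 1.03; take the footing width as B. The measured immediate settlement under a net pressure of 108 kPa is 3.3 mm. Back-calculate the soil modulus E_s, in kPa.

E_s ≈ 56200 kPa

S_e = q·B·(1−ν²)/E_s · I_f  ⇒  E_s = q·B·(1−ν²)·I_f / S_e.
E_s = 108 × 1.9 × 0.8775 × 1.03 / 0.0033 = 56200 kPa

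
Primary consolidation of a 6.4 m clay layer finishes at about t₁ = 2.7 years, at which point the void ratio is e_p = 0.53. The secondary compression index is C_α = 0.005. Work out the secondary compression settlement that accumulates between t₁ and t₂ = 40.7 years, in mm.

Secondary compression: S_s = C_α·H/(1+e_p)·log₁₀(t₂/t₁)
S_s = 0.005×6.4/(1+0.53)×log₁₀(40.7/2.7)
    = 0.02092 × 1.178 = 0.02464 m

S_s ≈ 24.6 mm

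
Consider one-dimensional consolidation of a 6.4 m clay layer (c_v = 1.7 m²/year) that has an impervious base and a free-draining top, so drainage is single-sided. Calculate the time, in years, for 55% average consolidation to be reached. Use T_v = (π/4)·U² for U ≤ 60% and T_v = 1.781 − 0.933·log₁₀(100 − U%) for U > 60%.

t ≈ 5.72 years

Drainage path length: H_d = H = 6.4 m (single drainage).
U ≤ 60%: T_v = (π/4)·U² = (π/4)×0.55² = 0.23758.
t = T_v·H_d²/c_v = 0.23758×6.4²/1.7 = 5.724 years.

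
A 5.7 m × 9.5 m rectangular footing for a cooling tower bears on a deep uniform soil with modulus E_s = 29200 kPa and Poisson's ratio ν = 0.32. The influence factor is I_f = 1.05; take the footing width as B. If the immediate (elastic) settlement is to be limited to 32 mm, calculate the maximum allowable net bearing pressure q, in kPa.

S_e = q·B·(1−ν²)/E_s · I_f  ⇒  q = S_e·E_s / (B·(1−ν²)·I_f).
q = 0.032 × 29200 / (5.7 × 0.8976 × 1.05) = 173.9 kPa

q ≈ 174 kPa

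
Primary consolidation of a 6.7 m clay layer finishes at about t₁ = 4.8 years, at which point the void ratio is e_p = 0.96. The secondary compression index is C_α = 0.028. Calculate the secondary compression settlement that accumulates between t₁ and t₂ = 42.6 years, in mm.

Secondary compression: S_s = C_α·H/(1+e_p)·log₁₀(t₂/t₁)
S_s = 0.028×6.7/(1+0.96)×log₁₀(42.6/4.8)
    = 0.09571 × 0.9482 = 0.09075 m

S_s ≈ 90.8 mm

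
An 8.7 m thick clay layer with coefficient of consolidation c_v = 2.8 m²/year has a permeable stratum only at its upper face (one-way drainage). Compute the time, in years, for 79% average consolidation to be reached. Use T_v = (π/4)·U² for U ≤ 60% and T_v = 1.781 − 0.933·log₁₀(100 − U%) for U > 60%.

t ≈ 14.8 years

Drainage path length: H_d = H = 8.7 m (single drainage).
U > 60%: T_v = 1.781 − 0.933·log₁₀(100 − 79) = 0.54737.
t = T_v·H_d²/c_v = 0.54737×8.7²/2.8 = 14.8 years.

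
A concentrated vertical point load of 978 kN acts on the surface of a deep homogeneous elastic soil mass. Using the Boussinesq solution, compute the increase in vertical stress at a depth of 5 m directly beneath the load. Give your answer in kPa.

Δσ_z ≈ 18.7 kPa

Boussinesq vertical stress below a point load on an elastic half-space:
Δσ_z = 3P/(2πz²) · [1 + (r/z)²]^(−5/2)
r/z = 0/5 = 0; [1+(r/z)²]^(−5/2) = 1.
Δσ_z = 3×978/(2π×5²) × 1 = 18.678 × 1 = 18.68 kPa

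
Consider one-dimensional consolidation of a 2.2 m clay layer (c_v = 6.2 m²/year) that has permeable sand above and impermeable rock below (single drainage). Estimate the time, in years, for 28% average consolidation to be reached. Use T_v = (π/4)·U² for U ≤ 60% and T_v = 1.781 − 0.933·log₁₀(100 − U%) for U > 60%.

Drainage path length: H_d = H = 2.2 m (single drainage).
U ≤ 60%: T_v = (π/4)·U² = (π/4)×0.28² = 0.061575.
t = T_v·H_d²/c_v = 0.061575×2.2²/6.2 = 0.04807 years.

t ≈ 0.0481 years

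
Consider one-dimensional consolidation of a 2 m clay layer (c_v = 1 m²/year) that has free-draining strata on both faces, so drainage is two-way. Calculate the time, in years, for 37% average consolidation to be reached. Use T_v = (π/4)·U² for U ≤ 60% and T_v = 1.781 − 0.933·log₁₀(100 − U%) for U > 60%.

Drainage path length: H_d = H/2 = 1 m (double drainage).
U ≤ 60%: T_v = (π/4)·U² = (π/4)×0.37² = 0.10752.
t = T_v·H_d²/c_v = 0.10752×1²/1 = 0.1075 years.

t ≈ 0.108 years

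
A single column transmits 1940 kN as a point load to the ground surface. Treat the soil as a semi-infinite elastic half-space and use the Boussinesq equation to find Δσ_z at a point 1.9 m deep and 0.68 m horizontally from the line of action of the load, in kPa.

Δσ_z ≈ 190 kPa

Boussinesq vertical stress below a point load on an elastic half-space:
Δσ_z = 3P/(2πz²) · [1 + (r/z)²]^(−5/2)
r/z = 0.68/1.9 = 0.35789; [1+(r/z)²]^(−5/2) = 0.73985.
Δσ_z = 3×1940/(2π×1.9²) × 0.73985 = 256.59 × 0.73985 = 189.8 kPa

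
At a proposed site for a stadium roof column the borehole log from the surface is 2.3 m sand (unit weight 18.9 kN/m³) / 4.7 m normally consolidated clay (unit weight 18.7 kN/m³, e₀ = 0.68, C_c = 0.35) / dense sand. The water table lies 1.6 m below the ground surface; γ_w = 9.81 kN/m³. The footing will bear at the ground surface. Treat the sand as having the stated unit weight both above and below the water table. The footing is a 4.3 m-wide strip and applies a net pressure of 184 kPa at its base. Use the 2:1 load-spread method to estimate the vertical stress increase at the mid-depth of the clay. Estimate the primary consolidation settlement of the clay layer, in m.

Mid-depth of clay below the ground surface: z = 2.3 + 4.7/2 = 4.65 m.
Total vertical stress at mid-clay: σ_v = 18.9×2.3 + 18.7×2.35 = 87.415 kPa.
Pore pressure: u = 9.81×(4.65 − 1.6) = 29.921 kPa.
Initial effective stress: σ'_0 = σ_v − u = 87.415 − 29.921 = 57.494 kPa.
Stress increase at mid-clay by the 2:1 spreading method:
Δσ = qB/(B+z) = 184×4.3/(4.3+4.65) = 88.402 kPa
Final effective stress: σ'_f = σ'_0 + Δσ = 57.494 + 88.402 = 145.9 kPa.
Normally consolidated clay, so the full stress increment lies on the virgin compression line:
S_c = C_c·H/(1+e₀)·log₁₀(σ'_f/σ'_0) = 0.35×4.7/(1+0.68)×log₁₀(145.9/57.494)
    = 0.97917 × 0.40443 = 0.396 m

S_c ≈ 0.396 m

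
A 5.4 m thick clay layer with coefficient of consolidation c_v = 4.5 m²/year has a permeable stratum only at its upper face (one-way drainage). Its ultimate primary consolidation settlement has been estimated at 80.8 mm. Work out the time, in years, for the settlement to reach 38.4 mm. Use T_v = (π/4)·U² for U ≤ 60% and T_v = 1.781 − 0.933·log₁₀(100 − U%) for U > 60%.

Drainage path length: H_d = H = 5.4 m (single drainage).
U = S(t)/S_ult = 38.4/80.8 = 0.4752.
U ≤ 60%: T_v = (π/4)·U² = (π/4)×0.47525² = 0.17739.
t = T_v·H_d²/c_v = 0.17739×5.4²/4.5 = 1.149 years.

t ≈ 1.15 years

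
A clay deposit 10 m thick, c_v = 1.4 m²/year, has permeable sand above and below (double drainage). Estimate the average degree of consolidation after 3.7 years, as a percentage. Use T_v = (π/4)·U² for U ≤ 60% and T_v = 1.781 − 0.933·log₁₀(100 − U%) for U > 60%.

Drainage path length: H_d = H/2 = 5 m (double drainage).
T_v = c_v·t/H_d² = 1.4×3.7/5² = 0.2072.
T_v = 0.2072 corresponds to the U ≤ 60% branch:
U = √(4T_v/π) = 0.5136

U ≈ 51.4 %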